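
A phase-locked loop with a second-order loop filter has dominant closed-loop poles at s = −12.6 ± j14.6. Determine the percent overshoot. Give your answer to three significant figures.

The poles are at −σ ± jω_d with σ = 12.6 and ω_d = 14.6, so ω_n = √(σ²+ω_d²) = 19.3 rad/s and ζ = σ/ω_n = 0.653.
%OS = 100·exp(−πζ/√(1−ζ²)) = 6.65%.

%OS ≈ 6.65%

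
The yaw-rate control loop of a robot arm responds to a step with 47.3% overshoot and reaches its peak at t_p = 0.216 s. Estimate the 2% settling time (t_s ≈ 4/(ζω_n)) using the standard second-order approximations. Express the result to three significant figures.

t_s ≈ 1.15 s

From the overshoot, ζ = −ln(OS)/√(π²+ln²(OS)) = 0.232.
From t_p = π/ω_d, ω_d = π/0.216 = 14.5 rad/s, so ω_n = ω_d/√(1−ζ²) = 15.0 rad/s.
t_s ≈ 4/(ζω_n) = 4/(0.232·15.0) = 1.15 s.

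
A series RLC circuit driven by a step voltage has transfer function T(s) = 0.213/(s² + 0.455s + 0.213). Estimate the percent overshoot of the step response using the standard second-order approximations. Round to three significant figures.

%OS ≈ 16.9%

Comparing the denominator to s² + 2ζω_n s + ω_n²: ω_n = √0.213 = 0.462 rad/s, and 2ζω_n = 0.455 so ζ = 0.455/(2·0.462) = 0.493.
%OS = 100 e^{−πζ/√(1−ζ²)} with ζ = 0.493 gives 16.9%.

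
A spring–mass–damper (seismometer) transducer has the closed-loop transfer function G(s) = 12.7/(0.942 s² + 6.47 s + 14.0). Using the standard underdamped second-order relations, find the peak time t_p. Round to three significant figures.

t_p ≈ 1.79 s

Dividing through by 0.942: denominator becomes s² + 6.868 s + 14.86.
So ω_n = √14.86 = 3.86 rad/s and ζ = 6.868/(2·3.86) = 0.891.
ω_d = 3.86·√(1 − 0.891²) = 1.75 rad/s. t_p = π/ω_d = 1.79 s.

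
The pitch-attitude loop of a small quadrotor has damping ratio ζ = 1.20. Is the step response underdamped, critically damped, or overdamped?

overdamped

Since ζ = 1.20 > 1, the system is overdamped.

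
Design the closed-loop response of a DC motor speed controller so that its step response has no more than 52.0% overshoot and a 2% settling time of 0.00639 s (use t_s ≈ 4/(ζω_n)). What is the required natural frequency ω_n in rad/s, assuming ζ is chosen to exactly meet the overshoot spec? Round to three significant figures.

ω_n ≈ 3070 rad/s

From %OS = 100·exp(−πζ/√(1−ζ²)), invert to get ζ = −ln(OS)/√(π² + ln²(OS)) with OS = 0.520.
−ln 0.520 = 0.6539, so ζ = 0.6539/√(π² + 0.4276) = 0.204.
Then ω_n = 4/(ζ t_s) = 4/(0.204 × 0.00639) = 3070 rad/s.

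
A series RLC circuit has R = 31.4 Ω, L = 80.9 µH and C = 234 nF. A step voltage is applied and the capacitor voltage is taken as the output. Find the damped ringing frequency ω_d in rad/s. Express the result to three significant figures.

For a series RLC circuit (capacitor voltage as output), ω_n = 1/√(LC) = 1/√(80.9 µH · 234 nF) = 230000 rad/s.
ζ = (R/2)·√(C/L) = (31.4/2)·√(234 nF/80.9 µH) = 0.844.
ω_d = 230000·√(1 − 0.844²) = 123000 rad/s.

ω_d ≈ 123000 rad/s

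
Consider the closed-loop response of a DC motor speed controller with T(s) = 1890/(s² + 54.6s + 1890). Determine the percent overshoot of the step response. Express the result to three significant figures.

ω_n = √1890 = 43.5 rad/s; ζ = 54.6/(2·43.5) = 0.628.
%OS = 100·exp(−πζ/√(1−ζ²)) = 7.93%.

%OS ≈ 7.93%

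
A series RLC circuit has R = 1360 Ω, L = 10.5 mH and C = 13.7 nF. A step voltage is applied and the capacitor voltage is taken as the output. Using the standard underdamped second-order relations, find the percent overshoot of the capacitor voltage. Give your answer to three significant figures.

For a series RLC circuit (capacitor voltage as output), ω_n = 1/√(LC) = 1/√(10.5 mH · 13.7 nF) = 83400 rad/s.
ζ = (R/2)·√(C/L) = (1360/2)·√(13.7 nF/10.5 mH) = 0.777.
Overshoot: exp(−π·0.777/√(1−0.777²)) = 0.0208, i.e. 2.08%.

%OS ≈ 2.08%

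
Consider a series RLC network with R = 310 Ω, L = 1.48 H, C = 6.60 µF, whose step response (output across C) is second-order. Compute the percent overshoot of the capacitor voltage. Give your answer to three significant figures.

%OS ≈ 33.7%

For a series RLC circuit (capacitor voltage as output), ω_n = 1/√(LC) = 1/√(1.48 H · 6.60 µF) = 320 rad/s.
ζ = (R/2)·√(C/L) = (310/2)·√(6.60 µF/1.48 H) = 0.327.
%OS = 100·exp(−πζ/√(1−ζ²)) = 33.7%.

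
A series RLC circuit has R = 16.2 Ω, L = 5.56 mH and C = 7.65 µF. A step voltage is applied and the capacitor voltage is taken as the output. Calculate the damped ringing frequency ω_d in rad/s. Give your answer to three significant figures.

ω_d ≈ 4620 rad/s

For a series RLC circuit (capacitor voltage as output), ω_n = 1/√(LC) = 1/√(5.56 mH · 7.65 µF) = 4850 rad/s.
ζ = (R/2)·√(C/L) = (16.2/2)·√(7.65 µF/5.56 mH) = 0.300.
The damped frequency ω_d = ω_n√(1−ζ²) = 4620 rad/s.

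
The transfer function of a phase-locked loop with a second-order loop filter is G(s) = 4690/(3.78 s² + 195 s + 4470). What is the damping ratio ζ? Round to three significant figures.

ζ ≈ 0.750

Dividing through by 3.78: denominator becomes s² + 51.59 s + 1183.
So ω_n = √1183 = 34.4 rad/s and ζ = 51.59/(2·34.4) = 0.750.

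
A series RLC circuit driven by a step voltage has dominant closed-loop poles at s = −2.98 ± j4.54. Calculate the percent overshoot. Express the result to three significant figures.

%OS ≈ 12.7%

With σ = 2.98, ω_d = 4.54: ω_n = √(σ²+ω_d²) = 5.43 rad/s, ζ = σ/ω_n = 0.549.
%OS = 100·exp(−πζ/√(1−ζ²)) = 12.7%.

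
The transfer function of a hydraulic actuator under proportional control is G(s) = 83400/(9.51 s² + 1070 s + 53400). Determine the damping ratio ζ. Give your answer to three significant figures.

ζ ≈ 0.751

Dividing through by 9.51: denominator becomes s² + 112.5 s + 5615.
So ω_n = √5615 = 74.9 rad/s and ζ = 112.5/(2·74.9) = 0.751.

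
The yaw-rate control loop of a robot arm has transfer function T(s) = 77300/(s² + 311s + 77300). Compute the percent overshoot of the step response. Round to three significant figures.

ω_n = √77300 = 278 rad/s; ζ = 311/(2·278) = 0.559.
%OS = 100 e^{−πζ/√(1−ζ²)} with ζ = 0.559 gives 12.0%.

%OS ≈ 12.0%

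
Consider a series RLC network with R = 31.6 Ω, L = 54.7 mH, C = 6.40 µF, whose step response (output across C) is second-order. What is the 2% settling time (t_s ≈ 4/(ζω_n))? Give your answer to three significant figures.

For a series RLC circuit (capacitor voltage as output), ω_n = 1/√(LC) = 1/√(54.7 mH · 6.40 µF) = 1690 rad/s.
ζ = (R/2)·√(C/L) = (31.6/2)·√(6.40 µF/54.7 mH) = 0.171.
t_s ≈ 4/(ζω_n) = 0.0138 s.

t_s ≈ 0.0138 s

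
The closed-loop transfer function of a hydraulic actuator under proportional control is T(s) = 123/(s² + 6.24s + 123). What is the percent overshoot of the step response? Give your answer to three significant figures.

Comparing the denominator to s² + 2ζω_n s + ω_n²: ω_n = √123 = 11.1 rad/s, and 2ζω_n = 6.24 so ζ = 6.24/(2·11.1) = 0.281.
Overshoot: exp(−π·0.281/√(1−0.281²)) = 0.398, i.e. 39.8%.

%OS ≈ 39.8%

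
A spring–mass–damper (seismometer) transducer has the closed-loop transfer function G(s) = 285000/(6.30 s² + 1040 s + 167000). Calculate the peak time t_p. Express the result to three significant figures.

Dividing through by 6.30: denominator becomes s² + 165.1 s + 26510.
So ω_n = √26510 = 163 rad/s and ζ = 165.1/(2·163) = 0.507.
The damped frequency ω_d = ω_n√(1−ζ²) = 140 rad/s. t_p = π/ω_d = 0.0224 s.

t_p ≈ 0.0224 s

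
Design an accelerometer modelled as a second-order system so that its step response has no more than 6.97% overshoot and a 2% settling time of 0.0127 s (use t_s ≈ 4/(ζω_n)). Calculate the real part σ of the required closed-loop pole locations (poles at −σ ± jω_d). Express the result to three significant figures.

σ ≈ 315

The settling-time spec alone fixes σ = ζω_n = 4/t_s = 4/0.0127 = 315.
(Overshoot then fixes ζ = 0.647 and hence ω_d = σ·√(1−ζ²)/ζ = 371 rad/s.)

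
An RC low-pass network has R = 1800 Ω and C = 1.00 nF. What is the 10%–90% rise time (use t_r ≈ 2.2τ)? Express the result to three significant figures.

t_r ≈ 0.00000396 s

τ = RC = 1800 × 1.00 nF = 0.00000180 s.
t_r ≈ 2.2τ = 0.00000396 s.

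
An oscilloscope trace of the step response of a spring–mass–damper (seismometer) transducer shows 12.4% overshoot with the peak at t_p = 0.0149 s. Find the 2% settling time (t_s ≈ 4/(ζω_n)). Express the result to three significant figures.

The overshoot fixes ζ = −ln(OS)/√(π²+ln²(OS)) = 0.553.
From t_p = π/ω_d, ω_d = π/0.0149 = 211 rad/s, so ω_n = ω_d/√(1−ζ²) = 253 rad/s.
t_s ≈ 4/(ζω_n) = 4/(0.553·253) = 0.0286 s.

t_s ≈ 0.0286 s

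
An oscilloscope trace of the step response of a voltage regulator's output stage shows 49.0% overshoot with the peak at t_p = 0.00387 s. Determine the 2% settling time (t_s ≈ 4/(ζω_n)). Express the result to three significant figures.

t_s ≈ 0.0217 s

The overshoot fixes ζ = −ln(OS)/√(π²+ln²(OS)) = 0.221.
t_p = π/ω_d ⇒ ω_d = 812 rad/s; then ω_n = ω_d/√(1−ζ²) = 832 rad/s.
t_s ≈ 4/(ζω_n) = 4/(0.221·832) = 0.0217 s.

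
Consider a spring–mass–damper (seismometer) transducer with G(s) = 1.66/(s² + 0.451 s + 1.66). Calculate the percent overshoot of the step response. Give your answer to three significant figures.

%OS ≈ 57.2%

Comparing the denominator to s² + 2ζω_n s + ω_n²: ω_n = √1.66 = 1.29 rad/s, and 2ζω_n = 0.451 so ζ = 0.451/(2·1.29) = 0.175.
%OS = 100·exp(−πζ/√(1−ζ²)) = 57.2%.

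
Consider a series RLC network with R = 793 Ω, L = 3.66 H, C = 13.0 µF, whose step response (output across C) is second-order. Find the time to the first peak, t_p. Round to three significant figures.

t_p ≈ 0.0326 s

For a series RLC circuit (capacitor voltage as output), ω_n = 1/√(LC) = 1/√(3.66 H · 13.0 µF) = 145 rad/s.
ζ = (R/2)·√(C/L) = (793/2)·√(13.0 µF/3.66 H) = 0.747.
The damped frequency ω_d = ω_n√(1−ζ²) = 96.3 rad/s. t_p = π/ω_d = 0.0326 s.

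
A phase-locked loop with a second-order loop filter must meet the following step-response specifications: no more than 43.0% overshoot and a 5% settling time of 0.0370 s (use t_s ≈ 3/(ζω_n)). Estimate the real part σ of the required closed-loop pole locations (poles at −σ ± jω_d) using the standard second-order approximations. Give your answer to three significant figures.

The settling-time spec alone fixes σ = ζω_n = 3/t_s = 3/0.0370 = 81.1.
(Overshoot then fixes ζ = 0.259 and hence ω_d = σ·√(1−ζ²)/ζ = 302 rad/s.)

σ ≈ 81.1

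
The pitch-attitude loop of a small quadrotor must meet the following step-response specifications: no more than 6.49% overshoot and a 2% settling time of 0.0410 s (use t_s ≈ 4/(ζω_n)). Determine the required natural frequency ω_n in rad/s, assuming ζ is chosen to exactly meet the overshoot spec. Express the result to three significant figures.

ω_n ≈ 149 rad/s

From %OS = 100·exp(−πζ/√(1−ζ²)), invert to get ζ = −ln(OS)/√(π² + ln²(OS)) with OS = 0.0649.
−ln 0.0649 = 2.735, so ζ = 2.735/√(π² + 7.480) = 0.657.
Then ω_n = 4/(ζ t_s) = 4/(0.657 × 0.0410) = 149 rad/s.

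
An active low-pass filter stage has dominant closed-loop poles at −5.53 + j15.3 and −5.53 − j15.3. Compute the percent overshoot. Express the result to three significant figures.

The poles are at −σ ± jω_d with σ = 5.53 and ω_d = 15.3, so ω_n = √(σ²+ω_d²) = 16.3 rad/s and ζ = σ/ω_n = 0.340.
Overshoot: exp(−π·0.340/√(1−0.340²)) = 0.321, i.e. 32.1%.

%OS ≈ 32.1%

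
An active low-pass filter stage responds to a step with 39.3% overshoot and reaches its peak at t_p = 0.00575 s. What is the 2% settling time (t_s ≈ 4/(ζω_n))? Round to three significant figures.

t_s ≈ 0.0246 s

ζ from %OS: ζ = |ln 0.393|/√(π²+ln²0.393) = 0.285.
From t_p = π/ω_d, ω_d = π/0.00575 = 546 rad/s, so ω_n = ω_d/√(1−ζ²) = 570 rad/s.
t_s ≈ 4/(ζω_n) = 4/(0.285·570) = 0.0246 s.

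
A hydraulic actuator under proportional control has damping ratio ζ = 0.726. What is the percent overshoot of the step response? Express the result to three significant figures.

For an underdamped second-order system, %OS = 100·exp(−πζ/√(1−ζ²)).
πζ/√(1−ζ²) = π·0.726/√(1−0.527) = 3.317, so %OS = 100·e^(−3.317) = 3.63%.

%OS ≈ 3.63%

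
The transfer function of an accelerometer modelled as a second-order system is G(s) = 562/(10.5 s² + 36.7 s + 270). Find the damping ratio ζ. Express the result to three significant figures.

Dividing through by 10.5: denominator becomes s² + 3.495 s + 25.71.
So ω_n = √25.71 = 5.07 rad/s and ζ = 3.495/(2·5.07) = 0.345.

ζ ≈ 0.345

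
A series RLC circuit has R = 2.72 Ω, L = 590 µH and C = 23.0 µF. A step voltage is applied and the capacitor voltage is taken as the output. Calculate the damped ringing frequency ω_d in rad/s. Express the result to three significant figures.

ω_d ≈ 8270 rad/s

For a series RLC circuit (capacitor voltage as output), ω_n = 1/√(LC) = 1/√(590 µH · 23.0 µF) = 8580 rad/s.
ζ = (R/2)·√(C/L) = (2.72/2)·√(23.0 µF/590 µH) = 0.269.
The damped frequency ω_d = ω_n√(1−ζ²) = 8270 rad/s.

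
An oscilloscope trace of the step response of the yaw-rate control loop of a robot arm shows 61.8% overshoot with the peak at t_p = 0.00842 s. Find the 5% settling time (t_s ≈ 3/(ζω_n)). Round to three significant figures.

t_s ≈ 0.0525 s

From the overshoot, ζ = −ln(OS)/√(π²+ln²(OS)) = 0.151.
From t_p = π/ω_d, ω_d = π/0.00842 = 373 rad/s, so ω_n = ω_d/√(1−ζ²) = 377 rad/s.
t_s ≈ 3/(ζω_n) = 3/(0.151·377) = 0.0525 s.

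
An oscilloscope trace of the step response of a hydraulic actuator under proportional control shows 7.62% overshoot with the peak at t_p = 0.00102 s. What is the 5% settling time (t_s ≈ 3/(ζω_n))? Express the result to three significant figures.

The overshoot fixes ζ = −ln(OS)/√(π²+ln²(OS)) = 0.634.
t_p = π/ω_d ⇒ ω_d = 3080 rad/s; then ω_n = ω_d/√(1−ζ²) = 3980 rad/s.
t_s ≈ 3/(ζω_n) = 3/(0.634·3980) = 0.00119 s.

t_s ≈ 0.00119 s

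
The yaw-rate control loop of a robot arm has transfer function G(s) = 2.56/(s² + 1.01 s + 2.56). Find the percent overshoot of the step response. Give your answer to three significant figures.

ω_n = √2.56 = 1.60 rad/s; ζ = 1.01/(2·1.60) = 0.316.
%OS = 100·exp(−πζ/√(1−ζ²)) = 35.2%.

%OS ≈ 35.2%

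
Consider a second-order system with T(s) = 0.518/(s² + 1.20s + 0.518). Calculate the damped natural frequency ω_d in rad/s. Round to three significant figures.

Comparing the denominator to s² + 2ζω_n s + ω_n²: ω_n = √0.518 = 0.720 rad/s, and 2ζω_n = 1.20 so ζ = 1.20/(2·0.720) = 0.834.
The damped frequency ω_d = ω_n√(1−ζ²) = 0.397 rad/s.

ω_d ≈ 0.397 rad/s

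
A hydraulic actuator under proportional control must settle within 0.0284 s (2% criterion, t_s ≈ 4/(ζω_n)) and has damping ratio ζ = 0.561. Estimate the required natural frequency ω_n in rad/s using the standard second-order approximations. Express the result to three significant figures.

ω_n ≈ 251 rad/s

Rearranging t_s ≈ 4/(ζω_n) gives ω_n = 4/(ζ·t_s) = 4/(0.561 × 0.0284) = 251 rad/s.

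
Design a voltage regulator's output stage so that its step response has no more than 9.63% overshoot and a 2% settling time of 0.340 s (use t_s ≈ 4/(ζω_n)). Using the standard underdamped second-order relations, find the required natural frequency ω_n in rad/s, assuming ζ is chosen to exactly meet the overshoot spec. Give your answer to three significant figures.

ω_n ≈ 19.7 rad/s

ζ = −ln(OS)/√(π² + (ln OS)²). With OS = 0.0963, ln OS = −2.340 and ζ = 2.340/3.917 = 0.597.
From t_s ≈ 4/(ζω_n): ω_n = 4/(ζ·t_s) = 4/(0.597·0.340) = 19.7 rad/s.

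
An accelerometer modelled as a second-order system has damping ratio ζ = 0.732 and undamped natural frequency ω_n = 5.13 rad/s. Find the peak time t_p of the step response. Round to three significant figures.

t_p ≈ 0.899 s

The damped frequency is ω_d = ω_n√(1−ζ²) = 5.13·√(1−0.536) = 3.50 rad/s.
Peak time t_p = π/ω_d = π/3.50 = 0.899 s.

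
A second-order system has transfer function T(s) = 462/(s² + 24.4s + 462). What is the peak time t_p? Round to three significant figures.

t_p ≈ 0.178 s

Comparing the denominator to s² + 2ζω_n s + ω_n²: ω_n = √462 = 21.5 rad/s, and 2ζω_n = 24.4 so ζ = 24.4/(2·21.5) = 0.568.
ω_d = ω_n√(1−ζ²) = 17.7 rad/s. Then t_p = π/ω_d = 0.178 s.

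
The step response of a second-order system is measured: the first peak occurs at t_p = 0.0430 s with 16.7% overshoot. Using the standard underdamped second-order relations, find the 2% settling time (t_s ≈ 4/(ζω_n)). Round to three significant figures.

From the overshoot, ζ = −ln(OS)/√(π²+ln²(OS)) = 0.495.
t_p = π/ω_d ⇒ ω_d = 73.1 rad/s; then ω_n = ω_d/√(1−ζ²) = 84.1 rad/s.
t_s ≈ 4/(ζω_n) = 4/(0.495·84.1) = 0.0961 s.

t_s ≈ 0.0961 s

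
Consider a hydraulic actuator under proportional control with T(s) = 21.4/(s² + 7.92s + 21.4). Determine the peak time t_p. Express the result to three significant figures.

t_p ≈ 1.31 s

Comparing the denominator to s² + 2ζω_n s + ω_n²: ω_n = √21.4 = 4.63 rad/s, and 2ζω_n = 7.92 so ζ = 7.92/(2·4.63) = 0.856.
ω_d = 4.63·√(1 − 0.856²) = 2.39 rad/s. Then t_p = π/ω_d = 1.31 s.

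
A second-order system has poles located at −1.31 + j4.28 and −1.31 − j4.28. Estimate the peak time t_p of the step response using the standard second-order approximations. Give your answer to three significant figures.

t_p = π/ω_d with ω_d = 4.28 (the imaginary part), so t_p = 0.734 s.

t_p ≈ 0.734 s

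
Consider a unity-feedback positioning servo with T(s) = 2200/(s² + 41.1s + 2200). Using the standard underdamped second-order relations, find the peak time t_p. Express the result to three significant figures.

Comparing the denominator to s² + 2ζω_n s + ω_n²: ω_n = √2200 = 46.9 rad/s, and 2ζω_n = 41.1 so ζ = 41.1/(2·46.9) = 0.438.
ω_d = ω_n√(1−ζ²) = 42.2 rad/s. Then t_p = π/ω_d = 0.0745 s.

t_p ≈ 0.0745 s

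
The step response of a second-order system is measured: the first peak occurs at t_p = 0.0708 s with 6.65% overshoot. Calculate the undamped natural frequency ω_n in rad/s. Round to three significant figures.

ω_n ≈ 58.6 rad/s

From the overshoot, ζ = −ln(OS)/√(π²+ln²(OS)) = 0.653.
From t_p = π/ω_d, ω_d = π/0.0708 = 44.4 rad/s, so ω_n = ω_d/√(1−ζ²) = 58.6 rad/s.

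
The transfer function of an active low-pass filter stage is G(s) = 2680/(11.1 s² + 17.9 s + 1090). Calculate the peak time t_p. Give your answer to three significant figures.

t_p ≈ 0.318 s

Dividing through by 11.1: denominator becomes s² + 1.613 s + 98.20.
So ω_n = √98.20 = 9.91 rad/s and ζ = 1.613/(2·9.91) = 0.0814.
The damped frequency ω_d = ω_n√(1−ζ²) = 9.88 rad/s. t_p = π/ω_d = 0.318 s.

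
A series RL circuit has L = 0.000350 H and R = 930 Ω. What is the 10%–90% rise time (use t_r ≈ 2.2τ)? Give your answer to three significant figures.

t_r ≈ 0.000000828 s

τ = L/R = 0.000350/930 = 0.000000376 s.
t_r ≈ 2.2τ = 0.000000828 s.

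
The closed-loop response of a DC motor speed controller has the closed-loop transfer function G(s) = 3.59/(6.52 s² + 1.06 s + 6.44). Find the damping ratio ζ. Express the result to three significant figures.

ζ ≈ 0.0818

Dividing through by 6.52: denominator becomes s² + 0.1626 s + 0.9877.
So ω_n = √0.9877 = 0.994 rad/s and ζ = 0.1626/(2·0.994) = 0.0818.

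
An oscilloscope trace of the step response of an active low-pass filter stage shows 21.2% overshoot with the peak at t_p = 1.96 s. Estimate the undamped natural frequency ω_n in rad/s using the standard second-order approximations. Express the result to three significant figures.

ω_n ≈ 1.79 rad/s

ζ from %OS: ζ = |ln 0.212|/√(π²+ln²0.212) = 0.443.
From t_p = π/ω_d, ω_d = π/1.96 = 1.60 rad/s, so ω_n = ω_d/√(1−ζ²) = 1.79 rad/s.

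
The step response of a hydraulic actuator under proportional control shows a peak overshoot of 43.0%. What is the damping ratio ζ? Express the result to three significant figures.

ζ = −ln(OS)/√(π² + (ln OS)²). With OS = 0.430, ln OS = −0.8440 and ζ = 0.8440/3.253 = 0.259.

ζ ≈ 0.259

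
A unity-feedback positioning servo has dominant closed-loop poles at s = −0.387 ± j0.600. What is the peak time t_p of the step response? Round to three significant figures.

t_p ≈ 5.24 s

t_p = π/ω_d with ω_d = 0.600 (the imaginary part), so t_p = 5.24 s.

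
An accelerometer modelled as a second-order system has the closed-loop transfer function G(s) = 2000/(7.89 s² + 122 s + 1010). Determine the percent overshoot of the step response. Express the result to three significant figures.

Dividing through by 7.89: denominator becomes s² + 15.46 s + 128.0.
So ω_n = √128.0 = 11.3 rad/s and ζ = 15.46/(2·11.3) = 0.683.
Overshoot: exp(−π·0.683/√(1−0.683²)) = 0.0528, i.e. 5.28%.

%OS ≈ 5.28%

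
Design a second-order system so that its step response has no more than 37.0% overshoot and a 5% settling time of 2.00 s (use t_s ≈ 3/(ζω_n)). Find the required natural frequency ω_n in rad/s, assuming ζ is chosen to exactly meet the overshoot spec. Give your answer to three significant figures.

ω_n ≈ 4.97 rad/s

Inverting the overshoot relation: ζ = |ln 0.370|/√(π² + ln²0.370) = 0.302.
From t_s ≈ 3/(ζω_n): ω_n = 3/(ζ·t_s) = 3/(0.302·2.00) = 4.97 rad/s.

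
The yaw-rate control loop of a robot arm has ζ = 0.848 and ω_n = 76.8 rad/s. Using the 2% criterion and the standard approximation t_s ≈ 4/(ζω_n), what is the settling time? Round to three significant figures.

t_s ≈ 0.0614 s

t_s ≈ 4/(ζω_n) = 4/(0.848 × 76.8) = 0.0614 s.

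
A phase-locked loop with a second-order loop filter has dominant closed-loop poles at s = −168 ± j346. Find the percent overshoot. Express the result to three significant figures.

With σ = 168, ω_d = 346: ω_n = √(σ²+ω_d²) = 385 rad/s, ζ = σ/ω_n = 0.437.
Overshoot: exp(−π·0.437/√(1−0.437²)) = 0.218, i.e. 21.8%.

%OS ≈ 21.8%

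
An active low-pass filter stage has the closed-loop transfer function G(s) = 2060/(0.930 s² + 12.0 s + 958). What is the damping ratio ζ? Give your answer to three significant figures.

ζ ≈ 0.201

Dividing through by 0.930: denominator becomes s² + 12.90 s + 1030.
So ω_n = √1030 = 32.1 rad/s and ζ = 12.90/(2·32.1) = 0.201.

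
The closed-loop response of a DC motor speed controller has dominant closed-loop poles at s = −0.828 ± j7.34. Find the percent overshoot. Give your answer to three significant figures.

With σ = 0.828, ω_d = 7.34: ω_n = √(σ²+ω_d²) = 7.39 rad/s, ζ = σ/ω_n = 0.112.
Overshoot: exp(−π·0.112/√(1−0.112²)) = 0.702, i.e. 70.2%.

%OS ≈ 70.2%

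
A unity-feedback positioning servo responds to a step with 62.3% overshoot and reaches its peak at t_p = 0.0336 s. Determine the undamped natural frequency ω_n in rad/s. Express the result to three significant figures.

From the overshoot, ζ = −ln(OS)/√(π²+ln²(OS)) = 0.149.
From t_p = π/ω_d, ω_d = π/0.0336 = 93.5 rad/s, so ω_n = ω_d/√(1−ζ²) = 94.6 rad/s.

ω_n ≈ 94.6 rad/s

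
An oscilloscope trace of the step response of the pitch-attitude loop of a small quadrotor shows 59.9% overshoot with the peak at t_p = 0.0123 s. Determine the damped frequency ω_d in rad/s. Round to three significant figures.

t_p = π/ω_d, so ω_d = π/0.0123 = 255 rad/s.

ω_d ≈ 255 rad/s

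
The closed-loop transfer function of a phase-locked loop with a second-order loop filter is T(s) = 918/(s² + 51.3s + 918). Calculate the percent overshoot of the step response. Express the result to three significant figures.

Comparing the denominator to s² + 2ζω_n s + ω_n²: ω_n = √918 = 30.3 rad/s, and 2ζω_n = 51.3 so ζ = 51.3/(2·30.3) = 0.847.
%OS = 100 e^{−πζ/√(1−ζ²)} with ζ = 0.847 gives 0.676%.

%OS ≈ 0.676%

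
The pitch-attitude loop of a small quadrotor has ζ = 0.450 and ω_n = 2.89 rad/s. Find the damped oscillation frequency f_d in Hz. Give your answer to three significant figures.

ω_d = ω_n√(1−ζ²) = 2.89·√0.797 = 2.58 rad/s.
f_d = ω_d/(2π) = 0.411 Hz.

f_d ≈ 0.411 Hz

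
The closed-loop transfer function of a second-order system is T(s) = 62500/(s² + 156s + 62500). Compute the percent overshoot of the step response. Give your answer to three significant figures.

%OS ≈ 35.6%

Matching coefficients with s² + 2ζω_n s + ω_n² gives ω_n² = 62500 ⇒ ω_n = 250 rad/s, and ζ = 156/(2ω_n) = 0.312.
%OS = 100 e^{−πζ/√(1−ζ²)} with ζ = 0.312 gives 35.6%.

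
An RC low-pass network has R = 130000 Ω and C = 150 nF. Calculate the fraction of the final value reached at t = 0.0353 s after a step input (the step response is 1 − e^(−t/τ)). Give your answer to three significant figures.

y/y_∞ ≈ 0.836

τ = RC = 130000 × 150 nF = 0.0195 s.
y(t)/y_∞ = 1 − e^(−t/τ) = 1 − e^(−0.0353/0.0195) = 1 − e^(−1.81) = 0.836.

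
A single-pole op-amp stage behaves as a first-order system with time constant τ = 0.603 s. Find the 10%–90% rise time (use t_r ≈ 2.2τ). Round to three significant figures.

t_r ≈ 2.2τ = 1.33 s.

t_r ≈ 1.33 s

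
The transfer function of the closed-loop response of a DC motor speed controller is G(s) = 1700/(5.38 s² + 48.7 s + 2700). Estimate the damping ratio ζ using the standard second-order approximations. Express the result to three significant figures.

ζ ≈ 0.202

Dividing through by 5.38: denominator becomes s² + 9.052 s + 501.9.
So ω_n = √501.9 = 22.4 rad/s and ζ = 9.052/(2·22.4) = 0.202.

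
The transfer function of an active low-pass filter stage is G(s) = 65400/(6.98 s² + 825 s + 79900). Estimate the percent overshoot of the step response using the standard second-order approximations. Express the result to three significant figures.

Dividing through by 6.98: denominator becomes s² + 118.2 s + 11450.
So ω_n = √11450 = 107 rad/s and ζ = 118.2/(2·107) = 0.552.
Overshoot: exp(−π·0.552/√(1−0.552²)) = 0.125, i.e. 12.5%.

%OS ≈ 12.5%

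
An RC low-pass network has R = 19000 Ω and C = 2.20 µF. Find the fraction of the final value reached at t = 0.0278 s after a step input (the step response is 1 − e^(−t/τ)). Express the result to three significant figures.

y/y_∞ ≈ 0.486

τ = RC = 19000 × 2.20 µF = 0.0418 s.
y(t)/y_∞ = 1 − e^(−t/τ) = 1 − e^(−0.0278/0.0418) = 1 − e^(−0.665) = 0.486.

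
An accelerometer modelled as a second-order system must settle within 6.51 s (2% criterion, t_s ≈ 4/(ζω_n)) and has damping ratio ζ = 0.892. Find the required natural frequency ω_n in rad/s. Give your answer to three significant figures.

ω_n ≈ 0.689 rad/s

Rearranging t_s ≈ 4/(ζω_n) gives ω_n = 4/(ζ·t_s) = 4/(0.892 × 6.51) = 0.689 rad/s.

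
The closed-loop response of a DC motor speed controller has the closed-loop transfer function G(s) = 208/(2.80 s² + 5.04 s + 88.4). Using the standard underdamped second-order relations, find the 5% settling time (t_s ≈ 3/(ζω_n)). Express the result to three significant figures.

t_s ≈ 3.33 s

Dividing through by 2.80: denominator becomes s² + 1.800 s + 31.57.
So ω_n = √31.57 = 5.62 rad/s and ζ = 1.800/(2·5.62) = 0.160.
t_s ≈ 3/(ζω_n) = 3.33 s.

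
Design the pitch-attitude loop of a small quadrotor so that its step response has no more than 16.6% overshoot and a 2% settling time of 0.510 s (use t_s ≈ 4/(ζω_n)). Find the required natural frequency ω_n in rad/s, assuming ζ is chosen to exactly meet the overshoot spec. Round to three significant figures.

ω_n ≈ 15.8 rad/s

ζ = −ln(OS)/√(π² + (ln OS)²). With OS = 0.166, ln OS = −1.796 and ζ = 1.796/3.619 = 0.496.
Then ω_n = 4/(ζ t_s) = 4/(0.496 × 0.510) = 15.8 rad/s.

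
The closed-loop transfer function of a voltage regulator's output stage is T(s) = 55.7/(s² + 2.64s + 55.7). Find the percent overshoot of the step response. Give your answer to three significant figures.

ω_n = √55.7 = 7.46 rad/s; ζ = 2.64/(2·7.46) = 0.177.
%OS = 100·exp(−πζ/√(1−ζ²)) = 56.9%.

%OS ≈ 56.9%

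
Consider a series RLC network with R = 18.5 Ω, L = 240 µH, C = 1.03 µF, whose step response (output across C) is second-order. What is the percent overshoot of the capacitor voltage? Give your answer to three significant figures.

%OS ≈ 9.13%

For a series RLC circuit (capacitor voltage as output), ω_n = 1/√(LC) = 1/√(240 µH · 1.03 µF) = 63600 rad/s.
ζ = (R/2)·√(C/L) = (18.5/2)·√(1.03 µF/240 µH) = 0.606.
%OS = 100·exp(−πζ/√(1−ζ²)) = 9.13%.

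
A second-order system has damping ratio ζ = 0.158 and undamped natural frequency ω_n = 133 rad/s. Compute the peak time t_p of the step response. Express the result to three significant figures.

t_p ≈ 0.0239 s

The damped frequency is ω_d = ω_n√(1−ζ²) = 133·√(1−0.0250) = 131 rad/s.
Peak time t_p = π/ω_d = π/131 = 0.0239 s.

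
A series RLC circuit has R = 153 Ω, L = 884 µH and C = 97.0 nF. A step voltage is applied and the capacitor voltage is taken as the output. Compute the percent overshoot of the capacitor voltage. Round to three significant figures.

For a series RLC circuit (capacitor voltage as output), ω_n = 1/√(LC) = 1/√(884 µH · 97.0 nF) = 108000 rad/s.
ζ = (R/2)·√(C/L) = (153/2)·√(97.0 nF/884 µH) = 0.801.
%OS = 100·exp(−πζ/√(1−ζ²)) = 1.49%.

%OS ≈ 1.49%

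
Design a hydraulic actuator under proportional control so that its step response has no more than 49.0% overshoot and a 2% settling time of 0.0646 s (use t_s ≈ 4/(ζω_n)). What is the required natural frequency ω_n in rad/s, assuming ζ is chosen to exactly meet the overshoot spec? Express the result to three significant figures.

Inverting the overshoot relation: ζ = |ln 0.490|/√(π² + ln²0.490) = 0.221.
Then ω_n = 4/(ζ t_s) = 4/(0.221 × 0.0646) = 280 rad/s.

ω_n ≈ 280 rad/s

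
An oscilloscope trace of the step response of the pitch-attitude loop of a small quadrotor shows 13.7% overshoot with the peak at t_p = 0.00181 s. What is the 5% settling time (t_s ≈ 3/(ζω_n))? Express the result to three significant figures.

From the overshoot, ζ = −ln(OS)/√(π²+ln²(OS)) = 0.535.
t_p = π/ω_d ⇒ ω_d = 1740 rad/s; then ω_n = ω_d/√(1−ζ²) = 2050 rad/s.
t_s ≈ 3/(ζω_n) = 3/(0.535·2050) = 0.00273 s.

t_s ≈ 0.00273 s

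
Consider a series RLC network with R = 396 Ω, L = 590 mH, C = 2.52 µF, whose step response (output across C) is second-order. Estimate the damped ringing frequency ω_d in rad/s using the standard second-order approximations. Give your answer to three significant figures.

For a series RLC circuit (capacitor voltage as output), ω_n = 1/√(LC) = 1/√(590 mH · 2.52 µF) = 820 rad/s.
ζ = (R/2)·√(C/L) = (396/2)·√(2.52 µF/590 mH) = 0.409.
ω_d = 820·√(1 − 0.409²) = 748 rad/s.

ω_d ≈ 748 rad/s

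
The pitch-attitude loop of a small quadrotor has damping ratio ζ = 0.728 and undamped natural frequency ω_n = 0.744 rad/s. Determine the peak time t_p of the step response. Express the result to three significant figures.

The damped frequency is ω_d = ω_n√(1−ζ²) = 0.744·√(1−0.530) = 0.510 rad/s.
Peak time t_p = π/ω_d = π/0.510 = 6.16 s.

t_p ≈ 6.16 s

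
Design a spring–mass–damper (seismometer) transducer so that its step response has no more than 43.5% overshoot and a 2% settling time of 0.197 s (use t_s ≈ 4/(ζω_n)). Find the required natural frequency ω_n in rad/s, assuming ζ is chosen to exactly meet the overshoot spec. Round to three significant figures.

ω_n ≈ 79.3 rad/s

ζ = −ln(OS)/√(π² + (ln OS)²). With OS = 0.435, ln OS = −0.8324 and ζ = 0.8324/3.250 = 0.256.
From t_s ≈ 4/(ζω_n): ω_n = 4/(ζ·t_s) = 4/(0.256·0.197) = 79.3 rad/s.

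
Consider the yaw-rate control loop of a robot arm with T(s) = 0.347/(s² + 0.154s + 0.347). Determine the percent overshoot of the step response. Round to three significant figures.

%OS ≈ 66.1%

Matching coefficients with s² + 2ζω_n s + ω_n² gives ω_n² = 0.347 ⇒ ω_n = 0.589 rad/s, and ζ = 0.154/(2ω_n) = 0.131.
Overshoot: exp(−π·0.131/√(1−0.131²)) = 0.661, i.e. 66.1%.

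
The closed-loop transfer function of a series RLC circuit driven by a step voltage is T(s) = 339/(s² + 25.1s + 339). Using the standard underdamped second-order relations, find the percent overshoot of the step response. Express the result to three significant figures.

%OS ≈ 5.36%

ω_n = √339 = 18.4 rad/s; ζ = 25.1/(2·18.4) = 0.682.
Overshoot: exp(−π·0.682/√(1−0.682²)) = 0.0536, i.e. 5.36%.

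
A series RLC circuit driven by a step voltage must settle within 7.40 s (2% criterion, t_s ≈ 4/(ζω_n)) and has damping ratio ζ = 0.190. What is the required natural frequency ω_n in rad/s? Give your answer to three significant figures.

Rearranging t_s ≈ 4/(ζω_n) gives ω_n = 4/(ζ·t_s) = 4/(0.190 × 7.40) = 2.84 rad/s.

ω_n ≈ 2.84 rad/s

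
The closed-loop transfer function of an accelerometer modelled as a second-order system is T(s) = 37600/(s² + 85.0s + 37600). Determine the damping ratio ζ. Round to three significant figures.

ω_n = √37600 = 194 rad/s; ζ = 85.0/(2·194) = 0.219.

ζ ≈ 0.219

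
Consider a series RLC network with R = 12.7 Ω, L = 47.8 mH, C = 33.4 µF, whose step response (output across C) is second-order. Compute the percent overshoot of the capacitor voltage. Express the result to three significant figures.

%OS ≈ 58.6%

For a series RLC circuit (capacitor voltage as output), ω_n = 1/√(LC) = 1/√(47.8 mH · 33.4 µF) = 791 rad/s.
ζ = (R/2)·√(C/L) = (12.7/2)·√(33.4 µF/47.8 mH) = 0.168.
Overshoot: exp(−π·0.168/√(1−0.168²)) = 0.586, i.e. 58.6%.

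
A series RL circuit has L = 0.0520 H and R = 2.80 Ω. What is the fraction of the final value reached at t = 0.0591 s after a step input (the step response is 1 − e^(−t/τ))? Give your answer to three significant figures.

τ = L/R = 0.0520/2.80 = 0.0186 s.
y(t)/y_∞ = 1 − e^(−t/τ) = 1 − e^(−0.0591/0.0186) = 1 − e^(−3.18) = 0.959.

y/y_∞ ≈ 0.959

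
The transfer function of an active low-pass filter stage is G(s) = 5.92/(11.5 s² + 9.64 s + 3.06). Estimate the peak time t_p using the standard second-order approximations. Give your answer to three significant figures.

Dividing through by 11.5: denominator becomes s² + 0.8383 s + 0.2661.
So ω_n = √0.2661 = 0.516 rad/s and ζ = 0.8383/(2·0.516) = 0.813.
The damped frequency ω_d = ω_n√(1−ζ²) = 0.301 rad/s. t_p = π/ω_d = 10.4 s.

t_p ≈ 10.4 s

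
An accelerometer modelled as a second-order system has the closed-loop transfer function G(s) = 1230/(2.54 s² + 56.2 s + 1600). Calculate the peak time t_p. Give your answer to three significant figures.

Dividing through by 2.54: denominator becomes s² + 22.13 s + 629.9.
So ω_n = √629.9 = 25.1 rad/s and ζ = 22.13/(2·25.1) = 0.441.
The damped frequency ω_d = ω_n√(1−ζ²) = 22.5 rad/s. t_p = π/ω_d = 0.139 s.

t_p ≈ 0.139 s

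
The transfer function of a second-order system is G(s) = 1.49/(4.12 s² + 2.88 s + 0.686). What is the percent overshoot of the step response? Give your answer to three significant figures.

Dividing through by 4.12: denominator becomes s² + 0.6990 s + 0.1665.
So ω_n = √0.1665 = 0.408 rad/s and ζ = 0.6990/(2·0.408) = 0.857.
Overshoot: exp(−π·0.857/√(1−0.857²)) = 0.00544, i.e. 0.544%.

%OS ≈ 0.544%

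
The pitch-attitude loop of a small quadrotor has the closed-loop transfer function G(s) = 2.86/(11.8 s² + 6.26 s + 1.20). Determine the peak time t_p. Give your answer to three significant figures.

t_p ≈ 17.7 s

Dividing through by 11.8: denominator becomes s² + 0.5305 s + 0.1017.
So ω_n = √0.1017 = 0.319 rad/s and ζ = 0.5305/(2·0.319) = 0.832.
The damped frequency ω_d = ω_n√(1−ζ²) = 0.177 rad/s. t_p = π/ω_d = 17.7 s.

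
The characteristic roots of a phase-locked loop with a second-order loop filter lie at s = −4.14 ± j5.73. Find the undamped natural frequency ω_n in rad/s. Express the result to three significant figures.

|pole| = ω_n = √(4.14² + 5.73²) = 7.07 rad/s; ζ = cos θ = σ/ω_n = 0.586.

ω_n ≈ 7.07 rad/s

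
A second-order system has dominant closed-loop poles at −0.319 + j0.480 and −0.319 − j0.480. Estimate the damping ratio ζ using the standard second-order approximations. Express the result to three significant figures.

ζ ≈ 0.553

With σ = 0.319, ω_d = 0.480: ω_n = √(σ²+ω_d²) = 0.576 rad/s, ζ = σ/ω_n = 0.553.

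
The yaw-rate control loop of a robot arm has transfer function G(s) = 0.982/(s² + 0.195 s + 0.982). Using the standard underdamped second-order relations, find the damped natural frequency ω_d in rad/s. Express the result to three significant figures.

Comparing the denominator to s² + 2ζω_n s + ω_n²: ω_n = √0.982 = 0.991 rad/s, and 2ζω_n = 0.195 so ζ = 0.195/(2·0.991) = 0.0984.
ω_d = ω_n√(1−ζ²) = 0.986 rad/s.

ω_d ≈ 0.986 rad/s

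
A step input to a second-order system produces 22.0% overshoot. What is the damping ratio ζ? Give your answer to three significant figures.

Inverting the overshoot relation: ζ = |ln 0.220|/√(π² + ln²0.220) = 0.434.

ζ ≈ 0.434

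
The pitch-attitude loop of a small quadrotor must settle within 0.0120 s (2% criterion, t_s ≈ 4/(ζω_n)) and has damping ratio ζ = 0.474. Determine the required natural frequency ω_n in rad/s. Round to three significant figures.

ω_n ≈ 703 rad/s

Rearranging t_s ≈ 4/(ζω_n) gives ω_n = 4/(ζ·t_s) = 4/(0.474 × 0.0120) = 703 rad/s.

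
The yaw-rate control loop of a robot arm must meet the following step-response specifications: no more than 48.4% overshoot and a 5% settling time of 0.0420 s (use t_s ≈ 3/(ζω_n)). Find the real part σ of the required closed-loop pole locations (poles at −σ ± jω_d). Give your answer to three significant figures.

The settling-time spec alone fixes σ = ζω_n = 3/t_s = 3/0.0420 = 71.4.
(Overshoot then fixes ζ = 0.225 and hence ω_d = σ·√(1−ζ²)/ζ = 309 rad/s.)

σ ≈ 71.4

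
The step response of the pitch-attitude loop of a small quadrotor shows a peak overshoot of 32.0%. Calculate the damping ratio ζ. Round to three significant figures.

ζ = −ln(OS)/√(π² + (ln OS)²). With OS = 0.320, ln OS = −1.139 and ζ = 1.139/3.342 = 0.341.

ζ ≈ 0.341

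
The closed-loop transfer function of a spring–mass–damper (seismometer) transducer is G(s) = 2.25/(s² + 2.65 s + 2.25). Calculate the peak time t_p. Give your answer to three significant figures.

Matching coefficients with s² + 2ζω_n s + ω_n² gives ω_n² = 2.25 ⇒ ω_n = 1.50 rad/s, and ζ = 2.65/(2ω_n) = 0.883.
ω_d = 1.50·√(1 − 0.883²) = 0.703 rad/s. Then t_p = π/ω_d = 4.47 s.

t_p ≈ 4.47 s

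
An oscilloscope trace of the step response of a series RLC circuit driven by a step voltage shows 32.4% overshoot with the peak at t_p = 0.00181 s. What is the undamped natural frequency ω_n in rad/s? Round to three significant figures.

The overshoot fixes ζ = −ln(OS)/√(π²+ln²(OS)) = 0.338.
From t_p = π/ω_d, ω_d = π/0.00181 = 1740 rad/s, so ω_n = ω_d/√(1−ζ²) = 1840 rad/s.

ω_n ≈ 1840 rad/s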